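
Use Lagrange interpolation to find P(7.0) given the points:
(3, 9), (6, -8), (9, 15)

Lagrange interpolation formula:
P(x) = Σ yᵢ × Lᵢ(x)
where Lᵢ(x) = Π_{j≠i} (x - xⱼ)/(xᵢ - xⱼ)

L_0(7.0) = (7.0 - 6)/(3 - 6) × (7.0 - 9)/(3 - 9) = -0.111111
L_1(7.0) = (7.0 - 3)/(6 - 3) × (7.0 - 9)/(6 - 9) = 0.888889
L_2(7.0) = (7.0 - 3)/(9 - 3) × (7.0 - 6)/(9 - 6) = 0.222222

P(7.0) = 9×L_0(7.0) + (-8)×L_1(7.0) + 15×L_2(7.0)
P(7.0) = -4.777778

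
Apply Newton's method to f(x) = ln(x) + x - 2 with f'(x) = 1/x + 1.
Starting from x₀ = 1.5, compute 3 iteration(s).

f(x) = ln(x) + x - 2
f'(x) = 1/x + 1
x₀ = 1.5

Newton-Raphson formula: x_{n+1} = x_n - f(x_n)/f'(x_n)

Iteration 1:
  f(1.500000) = -0.094535
  f'(1.500000) = 1.666667
  x_1 = 1.500000 - (-0.094535)/1.666667 = 1.556721
Iteration 2:
  f(1.556721) = -0.000697
  f'(1.556721) = 1.642376
  x_2 = 1.556721 - (-0.000697)/1.642376 = 1.557146
Iteration 3:
  f(1.557146) = 0.000000
  f'(1.557146) = 1.642201
  x_3 = 1.557146 - 0.000000/1.642201 = 1.557146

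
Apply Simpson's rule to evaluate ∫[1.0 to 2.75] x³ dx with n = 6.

f(x) = x³
a = 1.0, b = 2.75, n = 6
h = (b - a)/n = 0.291667

Simpson's rule: (h/3)[f(x₀) + 4f(x₁) + 2f(x₂) + ... + f(xₙ)]

x_0 = 1.0000, f(x_0) = 1.000000, coefficient = 1
x_1 = 1.2917, f(x_1) = 2.155020, coefficient = 4
x_2 = 1.5833, f(x_2) = 3.969329, coefficient = 2
x_3 = 1.8750, f(x_3) = 6.591797, coefficient = 4
x_4 = 2.1667, f(x_4) = 10.171296, coefficient = 2
x_5 = 2.4583, f(x_5) = 14.856698, coefficient = 4
x_6 = 2.7500, f(x_6) = 20.796875, coefficient = 1

I ≈ (0.291667/3) × 144.492188 = 14.047852
Exact value: 14.047852
Error: 0.000000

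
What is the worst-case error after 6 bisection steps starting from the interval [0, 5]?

Bisection error bound: |error| ≤ (b-a)/2^n
|error| ≤ (5 - 0)/2^6 = 5/2^6
|error| ≤ 0.0781250000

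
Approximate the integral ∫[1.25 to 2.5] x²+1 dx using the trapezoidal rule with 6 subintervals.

f(x) = x²+1
a = 1.25, b = 2.5, n = 6
h = (b - a)/n = 0.208333

Trapezoidal rule: (h/2)[f(x₀) + 2f(x₁) + 2f(x₂) + ... + f(xₙ)]

x_0 = 1.2500, f(x_0) = 2.562500, coefficient = 1
x_1 = 1.4583, f(x_1) = 3.126736, coefficient = 2
x_2 = 1.6667, f(x_2) = 3.777778, coefficient = 2
x_3 = 1.8750, f(x_3) = 4.515625, coefficient = 2
x_4 = 2.0833, f(x_4) = 5.340278, coefficient = 2
x_5 = 2.2917, f(x_5) = 6.251736, coefficient = 2
x_6 = 2.5000, f(x_6) = 7.250000, coefficient = 1

I ≈ (0.208333/2) × 55.836806 = 5.816334
Exact value: 5.807292
Error: 0.009042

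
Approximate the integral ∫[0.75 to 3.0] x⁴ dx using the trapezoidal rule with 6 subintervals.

f(x) = x⁴
a = 0.75, b = 3.0, n = 6
h = (b - a)/n = 0.375000

Trapezoidal rule: (h/2)[f(x₀) + 2f(x₁) + 2f(x₂) + ... + f(xₙ)]

x_0 = 0.7500, f(x_0) = 0.316406, coefficient = 1
x_1 = 1.1250, f(x_1) = 1.601807, coefficient = 2
x_2 = 1.5000, f(x_2) = 5.062500, coefficient = 2
x_3 = 1.8750, f(x_3) = 12.359619, coefficient = 2
x_4 = 2.2500, f(x_4) = 25.628906, coefficient = 2
x_5 = 2.6250, f(x_5) = 47.480713, coefficient = 2
x_6 = 3.0000, f(x_6) = 81.000000, coefficient = 1

I ≈ (0.375000/2) × 265.583496 = 49.796906
Exact value: 48.552539
Error: 1.244366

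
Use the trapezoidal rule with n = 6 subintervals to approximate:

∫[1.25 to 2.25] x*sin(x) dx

f(x) = x*sin(x)
a = 1.25, b = 2.25, n = 6
h = (b - a)/n = 0.166667

Trapezoidal rule: (h/2)[f(x₀) + 2f(x₁) + 2f(x₂) + ... + f(xₙ)]

x_0 = 1.2500, f(x_0) = 1.186231, coefficient = 1
x_1 = 1.4167, f(x_1) = 1.399873, coefficient = 2
x_2 = 1.5833, f(x_2) = 1.583209, coefficient = 2
x_3 = 1.7500, f(x_3) = 1.721975, coefficient = 2
x_4 = 1.9167, f(x_4) = 1.803163, coefficient = 2
x_5 = 2.0833, f(x_5) = 1.815632, coefficient = 2
x_6 = 2.2500, f(x_6) = 1.750665, coefficient = 1

I ≈ (0.166667/2) × 19.584599 = 1.632050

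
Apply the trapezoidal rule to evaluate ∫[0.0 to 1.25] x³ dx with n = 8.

f(x) = x³
a = 0.0, b = 1.25, n = 8
h = (b - a)/n = 0.156250

Trapezoidal rule: (h/2)[f(x₀) + 2f(x₁) + 2f(x₂) + ... + f(xₙ)]

x_0 = 0.0000, f(x_0) = 0.000000, coefficient = 1
x_1 = 0.1562, f(x_1) = 0.003815, coefficient = 2
x_2 = 0.3125, f(x_2) = 0.030518, coefficient = 2
x_3 = 0.4688, f(x_3) = 0.102997, coefficient = 2
x_4 = 0.6250, f(x_4) = 0.244141, coefficient = 2
x_5 = 0.7812, f(x_5) = 0.476837, coefficient = 2
x_6 = 0.9375, f(x_6) = 0.823975, coefficient = 2
x_7 = 1.0938, f(x_7) = 1.308441, coefficient = 2
x_8 = 1.2500, f(x_8) = 1.953125, coefficient = 1

I ≈ (0.156250/2) × 7.934570 = 0.619888
Exact value: 0.610352
Error: 0.009537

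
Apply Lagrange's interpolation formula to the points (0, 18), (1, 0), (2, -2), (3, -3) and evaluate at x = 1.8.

Lagrange interpolation formula:
P(x) = Σ yᵢ × Lᵢ(x)
where Lᵢ(x) = Π_{j≠i} (x - xⱼ)/(xᵢ - xⱼ)

L_0(1.8) = (1.8 - 1)/(0 - 1) × (1.8 - 2)/(0 - 2) × (1.8 - 3)/(0 - 3) = -0.032000
L_1(1.8) = (1.8 - 0)/(1 - 0) × (1.8 - 2)/(1 - 2) × (1.8 - 3)/(1 - 3) = 0.216000
L_2(1.8) = (1.8 - 0)/(2 - 0) × (1.8 - 1)/(2 - 1) × (1.8 - 3)/(2 - 3) = 0.864000
L_3(1.8) = (1.8 - 0)/(3 - 0) × (1.8 - 1)/(3 - 1) × (1.8 - 2)/(3 - 2) = -0.048000

P(1.8) = 18×L_0(1.8) + 0×L_1(1.8) + (-2)×L_2(1.8) + (-3)×L_3(1.8)
P(1.8) = -2.160000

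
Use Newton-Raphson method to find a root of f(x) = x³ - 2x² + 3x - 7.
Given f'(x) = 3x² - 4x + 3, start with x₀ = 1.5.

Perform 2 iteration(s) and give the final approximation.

f(x) = x³ - 2x² + 3x - 7
f'(x) = 3x² - 4x + 3
x₀ = 1.5

Newton-Raphson formula: x_{n+1} = x_n - f(x_n)/f'(x_n)

Iteration 1:
  f(1.500000) = -3.625000
  f'(1.500000) = 3.750000
  x_1 = 1.500000 - (-3.625000)/3.750000 = 2.466667
Iteration 2:
  f(2.466667) = 3.239407
  f'(2.466667) = 11.386667
  x_2 = 2.466667 - 3.239407/11.386667 = 2.182175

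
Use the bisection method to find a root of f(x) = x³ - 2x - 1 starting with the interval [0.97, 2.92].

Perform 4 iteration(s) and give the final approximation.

f(x) = x³ - 2x - 1
Initial interval: [0.97, 2.92]

Iteration 1:
  c_1 = (0.970000 + 2.920000)/2 = 1.945000
  f(c_1) = f(1.945000) = 2.467984
  f(a) × f(c) < 0, new interval: [0.970000, 1.945000]
Iteration 2:
  c_2 = (0.970000 + 1.945000)/2 = 1.457500
  f(c_2) = f(1.457500) = -0.818824
  f(a) × f(c) ≥ 0, new interval: [1.457500, 1.945000]
Iteration 3:
  c_3 = (1.457500 + 1.945000)/2 = 1.701250
  f(c_3) = f(1.701250) = 0.521345
  f(a) × f(c) < 0, new interval: [1.457500, 1.701250]
Iteration 4:
  c_4 = (1.457500 + 1.701250)/2 = 1.579375
  f(c_4) = f(1.579375) = -0.219117
  f(a) × f(c) ≥ 0, new interval: [1.579375, 1.701250]

After 4 iteration(s), the approximation is c_4 = 1.579375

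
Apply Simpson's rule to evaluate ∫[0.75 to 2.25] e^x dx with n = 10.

f(x) = e^x
a = 0.75, b = 2.25, n = 10
h = (b - a)/n = 0.150000

Simpson's rule: (h/3)[f(x₀) + 4f(x₁) + 2f(x₂) + ... + f(xₙ)]

x_0 = 0.7500, f(x_0) = 2.117000, coefficient = 1
x_1 = 0.9000, f(x_1) = 2.459603, coefficient = 4
x_2 = 1.0500, f(x_2) = 2.857651, coefficient = 2
x_3 = 1.2000, f(x_3) = 3.320117, coefficient = 4
x_4 = 1.3500, f(x_4) = 3.857426, coefficient = 2
x_5 = 1.5000, f(x_5) = 4.481689, coefficient = 4
x_6 = 1.6500, f(x_6) = 5.206980, coefficient = 2
x_7 = 1.8000, f(x_7) = 6.049647, coefficient = 4
x_8 = 1.9500, f(x_8) = 7.028688, coefficient = 2
x_9 = 2.1000, f(x_9) = 8.166170, coefficient = 4
x_10 = 2.2500, f(x_10) = 9.487736, coefficient = 1

I ≈ (0.150000/3) × 147.415130 = 7.370756
Exact value: 7.370736
Error: 0.000021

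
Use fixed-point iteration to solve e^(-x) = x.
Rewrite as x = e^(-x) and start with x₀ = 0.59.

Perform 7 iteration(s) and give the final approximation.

Equation: e^(-x) = x
Fixed-point form: x = e^(-x)
x₀ = 0.59

x_1 = g(0.590000) = 0.554327
x_2 = g(0.554327) = 0.574459
x_3 = g(0.574459) = 0.563010
x_4 = g(0.563010) = 0.569493
x_5 = g(0.569493) = 0.565812
x_6 = g(0.565812) = 0.567899
x_7 = g(0.567899) = 0.566715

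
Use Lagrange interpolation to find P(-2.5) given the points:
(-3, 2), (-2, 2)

Lagrange interpolation formula:
P(x) = Σ yᵢ × Lᵢ(x)
where Lᵢ(x) = Π_{j≠i} (x - xⱼ)/(xᵢ - xⱼ)

L_0(-2.5) = (-2.5 - (-2))/(-3 - (-2)) = 0.500000
L_1(-2.5) = (-2.5 - (-3))/(-2 - (-3)) = 0.500000

P(-2.5) = 2×L_0(-2.5) + 2×L_1(-2.5)
P(-2.5) = 2.000000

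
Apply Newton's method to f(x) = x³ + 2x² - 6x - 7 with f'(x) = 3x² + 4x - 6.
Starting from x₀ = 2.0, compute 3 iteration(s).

f(x) = x³ + 2x² - 6x - 7
f'(x) = 3x² + 4x - 6
x₀ = 2.0

Newton-Raphson formula: x_{n+1} = x_n - f(x_n)/f'(x_n)

Iteration 1:
  f(2.000000) = -3.000000
  f'(2.000000) = 14.000000
  x_1 = 2.000000 - (-3.000000)/14.000000 = 2.214286
Iteration 2:
  f(2.214286) = 0.377187
  f'(2.214286) = 17.566327
  x_2 = 2.214286 - 0.377187/17.566327 = 2.192814
Iteration 3:
  f(2.192814) = 0.003975
  f'(2.192814) = 17.196548
  x_3 = 2.192814 - 0.003975/17.196548 = 2.192582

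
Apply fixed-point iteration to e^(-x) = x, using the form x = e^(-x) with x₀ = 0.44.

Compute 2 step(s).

Equation: e^(-x) = x
Fixed-point form: x = e^(-x)
x₀ = 0.44

x_1 = g(0.440000) = 0.644036
x_2 = g(0.644036) = 0.525168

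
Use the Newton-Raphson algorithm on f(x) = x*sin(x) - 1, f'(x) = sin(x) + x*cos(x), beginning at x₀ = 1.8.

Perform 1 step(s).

f(x) = x*sin(x) - 1
f'(x) = sin(x) + x*cos(x)
x₀ = 1.8

Newton-Raphson formula: x_{n+1} = x_n - f(x_n)/f'(x_n)

Iteration 1:
  f(1.800000) = 0.752926
  f'(1.800000) = 0.564884
  x_1 = 1.800000 - 0.752926/0.564884 = 0.467114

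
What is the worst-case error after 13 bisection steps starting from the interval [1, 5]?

Bisection error bound: |error| ≤ (b-a)/2^n
|error| ≤ (5 - 1)/2^13 = 4/2^13
|error| ≤ 0.0004882812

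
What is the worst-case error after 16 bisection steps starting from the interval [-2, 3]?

Bisection error bound: |error| ≤ (b-a)/2^n
|error| ≤ (3 - (-2))/2^16 = 5/2^16
|error| ≤ 0.0000762939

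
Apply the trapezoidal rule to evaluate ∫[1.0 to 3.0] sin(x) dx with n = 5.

f(x) = sin(x)
a = 1.0, b = 3.0, n = 5
h = (b - a)/n = 0.400000

Trapezoidal rule: (h/2)[f(x₀) + 2f(x₁) + 2f(x₂) + ... + f(xₙ)]

x_0 = 1.0000, f(x_0) = 0.841471, coefficient = 1
x_1 = 1.4000, f(x_1) = 0.985450, coefficient = 2
x_2 = 1.8000, f(x_2) = 0.973848, coefficient = 2
x_3 = 2.2000, f(x_3) = 0.808496, coefficient = 2
x_4 = 2.6000, f(x_4) = 0.515501, coefficient = 2
x_5 = 3.0000, f(x_5) = 0.141120, coefficient = 1

I ≈ (0.400000/2) × 7.549181 = 1.509836
Exact value: 1.530295
Error: 0.020459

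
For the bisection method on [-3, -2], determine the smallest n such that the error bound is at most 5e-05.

We need (b-a)/2^n ≤ 5e-05
(-2 - (-3))/2^n ≤ 5e-05
1/2^n ≤ 5e-05
2^n ≥ 20000
n ≥ log₂(20000) = 14.29
n ≥ 15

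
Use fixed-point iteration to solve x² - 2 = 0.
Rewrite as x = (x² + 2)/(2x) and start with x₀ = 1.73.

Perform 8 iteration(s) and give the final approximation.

Equation: x² - 2 = 0
Fixed-point form: x = (x² + 2)/(2x)
x₀ = 1.73

x_1 = g(1.730000) = 1.443035
x_2 = g(1.443035) = 1.414501
x_3 = g(1.414501) = 1.414214
x_4 = g(1.414214) = 1.414214
x_5 = g(1.414214) = 1.414214
x_6 = g(1.414214) = 1.414214
x_7 = g(1.414214) = 1.414214
x_8 = g(1.414214) = 1.414214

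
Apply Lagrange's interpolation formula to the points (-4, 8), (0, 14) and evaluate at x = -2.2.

Lagrange interpolation formula:
P(x) = Σ yᵢ × Lᵢ(x)
where Lᵢ(x) = Π_{j≠i} (x - xⱼ)/(xᵢ - xⱼ)

L_0(-2.2) = (-2.2 - 0)/(-4 - 0) = 0.550000
L_1(-2.2) = (-2.2 - (-4))/(0 - (-4)) = 0.450000

P(-2.2) = 8×L_0(-2.2) + 14×L_1(-2.2)
P(-2.2) = 10.700000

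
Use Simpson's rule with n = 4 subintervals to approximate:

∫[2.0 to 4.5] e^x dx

f(x) = e^x
a = 2.0, b = 4.5, n = 4
h = (b - a)/n = 0.625000

Simpson's rule: (h/3)[f(x₀) + 4f(x₁) + 2f(x₂) + ... + f(xₙ)]

x_0 = 2.0000, f(x_0) = 7.389056, coefficient = 1
x_1 = 2.6250, f(x_1) = 13.804574, coefficient = 4
x_2 = 3.2500, f(x_2) = 25.790340, coefficient = 2
x_3 = 3.8750, f(x_3) = 48.182698, coefficient = 4
x_4 = 4.5000, f(x_4) = 90.017131, coefficient = 1

I ≈ (0.625000/3) × 396.935957 = 82.694991
Exact value: 82.628075
Error: 0.066916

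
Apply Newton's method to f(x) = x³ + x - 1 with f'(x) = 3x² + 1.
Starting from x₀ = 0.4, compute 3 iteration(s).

f(x) = x³ + x - 1
f'(x) = 3x² + 1
x₀ = 0.4

Newton-Raphson formula: x_{n+1} = x_n - f(x_n)/f'(x_n)

Iteration 1:
  f(0.400000) = -0.536000
  f'(0.400000) = 1.480000
  x_1 = 0.400000 - (-0.536000)/1.480000 = 0.762162
Iteration 2:
  f(0.762162) = 0.204895
  f'(0.762162) = 2.742673
  x_2 = 0.762162 - 0.204895/2.742673 = 0.687456
Iteration 3:
  f(0.687456) = 0.012344
  f'(0.687456) = 2.417786
  x_3 = 0.687456 - 0.012344/2.417786 = 0.682350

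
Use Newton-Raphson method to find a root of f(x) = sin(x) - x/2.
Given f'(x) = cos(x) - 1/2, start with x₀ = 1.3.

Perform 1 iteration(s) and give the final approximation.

f(x) = sin(x) - x/2
f'(x) = cos(x) - 1/2
x₀ = 1.3

Newton-Raphson formula: x_{n+1} = x_n - f(x_n)/f'(x_n)

Iteration 1:
  f(1.300000) = 0.313558
  f'(1.300000) = -0.232501
  x_1 = 1.300000 - 0.313558/(-0.232501) = 2.648631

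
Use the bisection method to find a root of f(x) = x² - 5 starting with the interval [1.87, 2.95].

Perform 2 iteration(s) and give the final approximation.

f(x) = x² - 5
Initial interval: [1.87, 2.95]

Iteration 1:
  c_1 = (1.870000 + 2.950000)/2 = 2.410000
  f(c_1) = f(2.410000) = 0.808100
  f(a) × f(c) < 0, new interval: [1.870000, 2.410000]
Iteration 2:
  c_2 = (1.870000 + 2.410000)/2 = 2.140000
  f(c_2) = f(2.140000) = -0.420400
  f(a) × f(c) ≥ 0, new interval: [2.140000, 2.410000]

After 2 iteration(s), the approximation is c_2 = 2.140000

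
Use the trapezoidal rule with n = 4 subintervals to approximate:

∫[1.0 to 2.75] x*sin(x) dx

f(x) = x*sin(x)
a = 1.0, b = 2.75, n = 4
h = (b - a)/n = 0.437500

Trapezoidal rule: (h/2)[f(x₀) + 2f(x₁) + 2f(x₂) + ... + f(xₙ)]

x_0 = 1.0000, f(x_0) = 0.841471, coefficient = 1
x_1 = 1.4375, f(x_1) = 1.424748, coefficient = 2
x_2 = 1.8750, f(x_2) = 1.788911, coefficient = 2
x_3 = 2.3125, f(x_3) = 1.705050, coefficient = 2
x_4 = 2.7500, f(x_4) = 1.049568, coefficient = 1

I ≈ (0.437500/2) × 11.728456 = 2.565600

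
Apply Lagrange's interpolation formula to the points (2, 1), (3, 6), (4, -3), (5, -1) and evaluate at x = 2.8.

Lagrange interpolation formula:
P(x) = Σ yᵢ × Lᵢ(x)
where Lᵢ(x) = Π_{j≠i} (x - xⱼ)/(xᵢ - xⱼ)

L_0(2.8) = (2.8 - 3)/(2 - 3) × (2.8 - 4)/(2 - 4) × (2.8 - 5)/(2 - 5) = 0.088000
L_1(2.8) = (2.8 - 2)/(3 - 2) × (2.8 - 4)/(3 - 4) × (2.8 - 5)/(3 - 5) = 1.056000
L_2(2.8) = (2.8 - 2)/(4 - 2) × (2.8 - 3)/(4 - 3) × (2.8 - 5)/(4 - 5) = -0.176000
L_3(2.8) = (2.8 - 2)/(5 - 2) × (2.8 - 3)/(5 - 3) × (2.8 - 4)/(5 - 4) = 0.032000

P(2.8) = 1×L_0(2.8) + 6×L_1(2.8) + (-3)×L_2(2.8) + (-1)×L_3(2.8)
P(2.8) = 6.920000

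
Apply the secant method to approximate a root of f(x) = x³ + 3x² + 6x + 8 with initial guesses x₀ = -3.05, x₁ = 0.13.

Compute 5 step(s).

f(x) = x³ + 3x² + 6x + 8
x₀ = -3.05, x₁ = 0.13

Secant formula: x_{n+1} = x_n - f(x_n)(x_n - x_{n-1})/(f(x_n) - f(x_{n-1}))

Iteration 1:
  f(-3.050000) = -10.765125
  f(0.130000) = 8.832897
  x_2 = 0.130000 - 8.832897×(0.130000 - (-3.050000))/(8.832897 - (-10.765125))
       = -1.303237
Iteration 2:
  f(0.130000) = 8.832897
  f(-1.303237) = 3.062405
  x_3 = -1.303237 - 3.062405×(-1.303237 - 0.130000)/(3.062405 - 8.832897)
       = -2.063857
Iteration 3:
  f(-1.303237) = 3.062405
  f(-2.063857) = -0.395638
  x_4 = -2.063857 - (-0.395638)×(-2.063857 - (-1.303237))/(-0.395638 - 3.062405)
       = -1.976834
Iteration 4:
  f(-2.063857) = -0.395638
  f(-1.976834) = 0.137398
  x_5 = -1.976834 - 0.137398×(-1.976834 - (-2.063857))/(0.137398 - (-0.395638))
       = -1.999266
Iteration 5:
  f(-1.976834) = 0.137398
  f(-1.999266) = 0.004405
  x_6 = -1.999266 - 0.004405×(-1.999266 - (-1.976834))/(0.004405 - 0.137398)
       = -2.000009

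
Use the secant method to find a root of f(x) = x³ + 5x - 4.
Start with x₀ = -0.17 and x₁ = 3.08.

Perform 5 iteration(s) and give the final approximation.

f(x) = x³ + 5x - 4
x₀ = -0.17, x₁ = 3.08

Secant formula: x_{n+1} = x_n - f(x_n)(x_n - x_{n-1})/(f(x_n) - f(x_{n-1}))

Iteration 1:
  f(-0.170000) = -4.854913
  f(3.080000) = 40.618112
  x_2 = 3.080000 - 40.618112×(3.080000 - (-0.170000))/(40.618112 - (-4.854913))
       = 0.176985
Iteration 2:
  f(3.080000) = 40.618112
  f(0.176985) = -3.109530
  x_3 = 0.176985 - (-3.109530)×(0.176985 - 3.080000)/(-3.109530 - 40.618112)
       = 0.383422
Iteration 3:
  f(0.176985) = -3.109530
  f(0.383422) = -2.026520
  x_4 = 0.383422 - (-2.026520)×(0.383422 - 0.176985)/(-2.026520 - (-3.109530))
       = 0.769706
Iteration 4:
  f(0.383422) = -2.026520
  f(0.769706) = 0.304541
  x_5 = 0.769706 - 0.304541×(0.769706 - 0.383422)/(0.304541 - (-2.026520))
       = 0.719240
Iteration 5:
  f(0.769706) = 0.304541
  f(0.719240) = -0.031732
  x_6 = 0.719240 - (-0.031732)×(0.719240 - 0.769706)/(-0.031732 - 0.304541)
       = 0.724002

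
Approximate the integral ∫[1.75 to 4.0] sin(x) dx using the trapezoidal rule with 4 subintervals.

f(x) = sin(x)
a = 1.75, b = 4.0, n = 4
h = (b - a)/n = 0.562500

Trapezoidal rule: (h/2)[f(x₀) + 2f(x₁) + 2f(x₂) + ... + f(xₙ)]

x_0 = 1.7500, f(x_0) = 0.983986, coefficient = 1
x_1 = 2.3125, f(x_1) = 0.737319, coefficient = 2
x_2 = 2.8750, f(x_2) = 0.263446, coefficient = 2
x_3 = 3.4375, f(x_3) = -0.291608, coefficient = 2
x_4 = 4.0000, f(x_4) = -0.756802, coefficient = 1

I ≈ (0.562500/2) × 1.645497 = 0.462796
Exact value: 0.475398
Error: 0.012602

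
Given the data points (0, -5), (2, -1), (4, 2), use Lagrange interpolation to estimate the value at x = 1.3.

Lagrange interpolation formula:
P(x) = Σ yᵢ × Lᵢ(x)
where Lᵢ(x) = Π_{j≠i} (x - xⱼ)/(xᵢ - xⱼ)

L_0(1.3) = (1.3 - 2)/(0 - 2) × (1.3 - 4)/(0 - 4) = 0.236250
L_1(1.3) = (1.3 - 0)/(2 - 0) × (1.3 - 4)/(2 - 4) = 0.877500
L_2(1.3) = (1.3 - 0)/(4 - 0) × (1.3 - 2)/(4 - 2) = -0.113750

P(1.3) = (-5)×L_0(1.3) + (-1)×L_1(1.3) + 2×L_2(1.3)
P(1.3) = -2.286250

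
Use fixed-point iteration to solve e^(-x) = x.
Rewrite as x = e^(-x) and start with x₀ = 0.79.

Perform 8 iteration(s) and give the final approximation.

Equation: e^(-x) = x
Fixed-point form: x = e^(-x)
x₀ = 0.79

x_1 = g(0.790000) = 0.453845
x_2 = g(0.453845) = 0.635181
x_3 = g(0.635181) = 0.529839
x_4 = g(0.529839) = 0.588699
x_5 = g(0.588699) = 0.555049
x_6 = g(0.555049) = 0.574044
x_7 = g(0.574044) = 0.563243
x_8 = g(0.563243) = 0.569360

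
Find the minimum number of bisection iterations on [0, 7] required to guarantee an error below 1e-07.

We need (b-a)/2^n ≤ 1e-07
(7 - 0)/2^n ≤ 1e-07
7/2^n ≤ 1e-07
2^n ≥ 70000000
n ≥ log₂(70000000) = 26.06
n ≥ 27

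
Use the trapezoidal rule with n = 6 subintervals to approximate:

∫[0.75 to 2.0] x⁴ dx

f(x) = x⁴
a = 0.75, b = 2.0, n = 6
h = (b - a)/n = 0.208333

Trapezoidal rule: (h/2)[f(x₀) + 2f(x₁) + 2f(x₂) + ... + f(xₙ)]

x_0 = 0.7500, f(x_0) = 0.316406, coefficient = 1
x_1 = 0.9583, f(x_1) = 0.843464, coefficient = 2
x_2 = 1.1667, f(x_2) = 1.852623, coefficient = 2
x_3 = 1.3750, f(x_3) = 3.574463, coefficient = 2
x_4 = 1.5833, f(x_4) = 6.284770, coefficient = 2
x_5 = 1.7917, f(x_5) = 10.304546, coefficient = 2
x_6 = 2.0000, f(x_6) = 16.000000, coefficient = 1

I ≈ (0.208333/2) × 62.036139 = 6.462098
Exact value: 6.352539
Error: 0.109559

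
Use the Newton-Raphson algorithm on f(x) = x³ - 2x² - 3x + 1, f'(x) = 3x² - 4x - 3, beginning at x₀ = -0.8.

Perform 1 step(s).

f(x) = x³ - 2x² - 3x + 1
f'(x) = 3x² - 4x - 3
x₀ = -0.8

Newton-Raphson formula: x_{n+1} = x_n - f(x_n)/f'(x_n)

Iteration 1:
  f(-0.800000) = 1.608000
  f'(-0.800000) = 2.120000
  x_1 = -0.800000 - 1.608000/2.120000 = -1.558491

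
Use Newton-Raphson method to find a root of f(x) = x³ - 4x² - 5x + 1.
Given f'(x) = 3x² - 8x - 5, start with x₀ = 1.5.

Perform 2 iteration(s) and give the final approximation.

f(x) = x³ - 4x² - 5x + 1
f'(x) = 3x² - 8x - 5
x₀ = 1.5

Newton-Raphson formula: x_{n+1} = x_n - f(x_n)/f'(x_n)

Iteration 1:
  f(1.500000) = -12.125000
  f'(1.500000) = -10.250000
  x_1 = 1.500000 - (-12.125000)/(-10.250000) = 0.317073
Iteration 2:
  f(0.317073) = -0.955630
  f'(0.317073) = -7.234979
  x_2 = 0.317073 - (-0.955630)/(-7.234979) = 0.184988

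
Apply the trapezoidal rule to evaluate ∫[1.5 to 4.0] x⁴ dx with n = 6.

f(x) = x⁴
a = 1.5, b = 4.0, n = 6
h = (b - a)/n = 0.416667

Trapezoidal rule: (h/2)[f(x₀) + 2f(x₁) + 2f(x₂) + ... + f(xₙ)]

x_0 = 1.5000, f(x_0) = 5.062500, coefficient = 1
x_1 = 1.9167, f(x_1) = 13.495419, coefficient = 2
x_2 = 2.3333, f(x_2) = 29.641975, coefficient = 2
x_3 = 2.7500, f(x_3) = 57.191406, coefficient = 2
x_4 = 3.1667, f(x_4) = 100.556327, coefficient = 2
x_5 = 3.5833, f(x_5) = 164.872733, coefficient = 2
x_6 = 4.0000, f(x_6) = 256.000000, coefficient = 1

I ≈ (0.416667/2) × 992.578221 = 206.787129
Exact value: 203.281250
Error: 3.505879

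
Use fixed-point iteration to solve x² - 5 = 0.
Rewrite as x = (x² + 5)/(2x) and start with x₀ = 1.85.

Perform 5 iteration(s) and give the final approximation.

Equation: x² - 5 = 0
Fixed-point form: x = (x² + 5)/(2x)
x₀ = 1.85

x_1 = g(1.850000) = 2.276351
x_2 = g(2.276351) = 2.236424
x_3 = g(2.236424) = 2.236068
x_4 = g(2.236068) = 2.236068
x_5 = g(2.236068) = 2.236068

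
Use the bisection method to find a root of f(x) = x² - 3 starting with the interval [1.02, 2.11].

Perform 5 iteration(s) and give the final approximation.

f(x) = x² - 3
Initial interval: [1.02, 2.11]

Iteration 1:
  c_1 = (1.020000 + 2.110000)/2 = 1.565000
  f(c_1) = f(1.565000) = -0.550775
  f(a) × f(c) ≥ 0, new interval: [1.565000, 2.110000]
Iteration 2:
  c_2 = (1.565000 + 2.110000)/2 = 1.837500
  f(c_2) = f(1.837500) = 0.376406
  f(a) × f(c) < 0, new interval: [1.565000, 1.837500]
Iteration 3:
  c_3 = (1.565000 + 1.837500)/2 = 1.701250
  f(c_3) = f(1.701250) = -0.105748
  f(a) × f(c) ≥ 0, new interval: [1.701250, 1.837500]
Iteration 4:
  c_4 = (1.701250 + 1.837500)/2 = 1.769375
  f(c_4) = f(1.769375) = 0.130688
  f(a) × f(c) < 0, new interval: [1.701250, 1.769375]
Iteration 5:
  c_5 = (1.701250 + 1.769375)/2 = 1.735313
  f(c_5) = f(1.735313) = 0.011309
  f(a) × f(c) < 0, new interval: [1.701250, 1.735313]

After 5 iteration(s), the approximation is c_5 = 1.735313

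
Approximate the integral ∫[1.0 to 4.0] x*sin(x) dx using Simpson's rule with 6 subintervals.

f(x) = x*sin(x)
a = 1.0, b = 4.0, n = 6
h = (b - a)/n = 0.500000

Simpson's rule: (h/3)[f(x₀) + 4f(x₁) + 2f(x₂) + ... + f(xₙ)]

x_0 = 1.0000, f(x_0) = 0.841471, coefficient = 1
x_1 = 1.5000, f(x_1) = 1.496242, coefficient = 4
x_2 = 2.0000, f(x_2) = 1.818595, coefficient = 2
x_3 = 2.5000, f(x_3) = 1.496180, coefficient = 4
x_4 = 3.0000, f(x_4) = 0.423360, coefficient = 2
x_5 = 3.5000, f(x_5) = -1.227741, coefficient = 4
x_6 = 4.0000, f(x_6) = -3.027210, coefficient = 1

I ≈ (0.500000/3) × 9.356897 = 1.559483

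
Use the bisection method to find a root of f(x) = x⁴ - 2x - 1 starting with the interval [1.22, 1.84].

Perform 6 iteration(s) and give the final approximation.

f(x) = x⁴ - 2x - 1
Initial interval: [1.22, 1.84]

Iteration 1:
  c_1 = (1.220000 + 1.840000)/2 = 1.530000
  f(c_1) = f(1.530000) = 1.419813
  f(a) × f(c) < 0, new interval: [1.220000, 1.530000]
Iteration 2:
  c_2 = (1.220000 + 1.530000)/2 = 1.375000
  f(c_2) = f(1.375000) = -0.175537
  f(a) × f(c) ≥ 0, new interval: [1.375000, 1.530000]
Iteration 3:
  c_3 = (1.375000 + 1.530000)/2 = 1.452500
  f(c_3) = f(1.452500) = 0.546071
  f(a) × f(c) < 0, new interval: [1.375000, 1.452500]
Iteration 4:
  c_4 = (1.375000 + 1.452500)/2 = 1.413750
  f(c_4) = f(1.413750) = 0.167258
  f(a) × f(c) < 0, new interval: [1.375000, 1.413750]
Iteration 5:
  c_5 = (1.375000 + 1.413750)/2 = 1.394375
  f(c_5) = f(1.394375) = -0.008519
  f(a) × f(c) ≥ 0, new interval: [1.394375, 1.413750]
Iteration 6:
  c_6 = (1.394375 + 1.413750)/2 = 1.404063
  f(c_6) = f(1.404063) = 0.078259
  f(a) × f(c) < 0, new interval: [1.394375, 1.404063]

After 6 iteration(s), the approximation is c_6 = 1.404063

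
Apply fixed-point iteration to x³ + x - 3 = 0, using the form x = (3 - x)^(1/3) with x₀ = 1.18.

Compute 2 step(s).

Equation: x³ + x - 3 = 0
Fixed-point form: x = (3 - x)^(1/3)
x₀ = 1.18

x_1 = g(1.180000) = 1.220929
x_2 = g(1.220929) = 1.211707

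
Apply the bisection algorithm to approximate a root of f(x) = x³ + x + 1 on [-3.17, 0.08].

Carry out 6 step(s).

f(x) = x³ + x + 1
Initial interval: [-3.17, 0.08]

Iteration 1:
  c_1 = (-3.170000 + 0.080000)/2 = -1.545000
  f(c_1) = f(-1.545000) = -4.232954
  f(a) × f(c) ≥ 0, new interval: [-1.545000, 0.080000]
Iteration 2:
  c_2 = (-1.545000 + 0.080000)/2 = -0.732500
  f(c_2) = f(-0.732500) = -0.125527
  f(a) × f(c) ≥ 0, new interval: [-0.732500, 0.080000]
Iteration 3:
  c_3 = (-0.732500 + 0.080000)/2 = -0.326250
  f(c_3) = f(-0.326250) = 0.639024
  f(a) × f(c) < 0, new interval: [-0.732500, -0.326250]
Iteration 4:
  c_4 = (-0.732500 + (-0.326250))/2 = -0.529375
  f(c_4) = f(-0.529375) = 0.322274
  f(a) × f(c) < 0, new interval: [-0.732500, -0.529375]
Iteration 5:
  c_5 = (-0.732500 + (-0.529375))/2 = -0.630937
  f(c_5) = f(-0.630937) = 0.117898
  f(a) × f(c) < 0, new interval: [-0.732500, -0.630937]
Iteration 6:
  c_6 = (-0.732500 + (-0.630937))/2 = -0.681719
  f(c_6) = f(-0.681719) = 0.001459
  f(a) × f(c) < 0, new interval: [-0.732500, -0.681719]

After 6 iteration(s), the approximation is c_6 = -0.681719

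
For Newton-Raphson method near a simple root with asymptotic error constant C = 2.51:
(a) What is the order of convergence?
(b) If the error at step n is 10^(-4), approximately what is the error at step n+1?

(a) Newton-Raphson has quadratic (order 2) convergence near simple roots.
    This means |e_{n+1}| ≈ C|e_n|².

(b) With |e_n| = 10^(-4) and C = 2.51:
    |e_{n+1}| ≈ 2.51 × (10^(-4))² = 2.51 × 10^(-8)

(a) 2 (quadratic); (b) |e_{n+1}| ≈ 2.510e-08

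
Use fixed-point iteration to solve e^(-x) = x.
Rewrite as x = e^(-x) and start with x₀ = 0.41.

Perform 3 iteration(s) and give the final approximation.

Equation: e^(-x) = x
Fixed-point form: x = e^(-x)
x₀ = 0.41

x_1 = g(0.410000) = 0.663650
x_2 = g(0.663650) = 0.514968
x_3 = g(0.514968) = 0.597520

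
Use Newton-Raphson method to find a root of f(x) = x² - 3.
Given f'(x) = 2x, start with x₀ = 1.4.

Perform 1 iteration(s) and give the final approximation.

f(x) = x² - 3
f'(x) = 2x
x₀ = 1.4

Newton-Raphson formula: x_{n+1} = x_n - f(x_n)/f'(x_n)

Iteration 1:
  f(1.400000) = -1.040000
  f'(1.400000) = 2.800000
  x_1 = 1.400000 - (-1.040000)/2.800000 = 1.771429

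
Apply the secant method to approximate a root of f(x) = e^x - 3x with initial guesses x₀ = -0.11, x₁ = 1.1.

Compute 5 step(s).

f(x) = e^x - 3x
x₀ = -0.11, x₁ = 1.1

Secant formula: x_{n+1} = x_n - f(x_n)(x_n - x_{n-1})/(f(x_n) - f(x_{n-1}))

Iteration 1:
  f(-0.110000) = 1.225834
  f(1.100000) = -0.295834
  x_2 = 1.100000 - (-0.295834)×(1.100000 - (-0.110000))/(-0.295834 - 1.225834)
       = 0.864759
Iteration 2:
  f(1.100000) = -0.295834
  f(0.864759) = -0.219843
  x_3 = 0.864759 - (-0.219843)×(0.864759 - 1.100000)/(-0.219843 - (-0.295834))
       = 0.184202
Iteration 3:
  f(0.864759) = -0.219843
  f(0.184202) = 0.649653
  x_4 = 0.184202 - 0.649653×(0.184202 - 0.864759)/(0.649653 - (-0.219843))
       = 0.692687
Iteration 4:
  f(0.184202) = 0.649653
  f(0.692687) = -0.078981
  x_5 = 0.692687 - (-0.078981)×(0.692687 - 0.184202)/(-0.078981 - 0.649653)
       = 0.637569
Iteration 5:
  f(0.692687) = -0.078981
  f(0.637569) = -0.020831
  x_6 = 0.637569 - (-0.020831)×(0.637569 - 0.692687)/(-0.020831 - (-0.078981))
       = 0.617824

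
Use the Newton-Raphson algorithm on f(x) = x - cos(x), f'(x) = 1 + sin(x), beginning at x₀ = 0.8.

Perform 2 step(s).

f(x) = x - cos(x)
f'(x) = 1 + sin(x)
x₀ = 0.8

Newton-Raphson formula: x_{n+1} = x_n - f(x_n)/f'(x_n)

Iteration 1:
  f(0.800000) = 0.103293
  f'(0.800000) = 1.717356
  x_1 = 0.800000 - 0.103293/1.717356 = 0.739853
Iteration 2:
  f(0.739853) = 0.001286
  f'(0.739853) = 1.674180
  x_2 = 0.739853 - 0.001286/1.674180 = 0.739085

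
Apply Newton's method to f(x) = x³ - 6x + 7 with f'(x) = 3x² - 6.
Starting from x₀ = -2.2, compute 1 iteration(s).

f(x) = x³ - 6x + 7
f'(x) = 3x² - 6
x₀ = -2.2

Newton-Raphson formula: x_{n+1} = x_n - f(x_n)/f'(x_n)

Iteration 1:
  f(-2.200000) = 9.552000
  f'(-2.200000) = 8.520000
  x_1 = -2.200000 - 9.552000/8.520000 = -3.321127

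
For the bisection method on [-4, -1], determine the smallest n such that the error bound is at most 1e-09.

We need (b-a)/2^n ≤ 1e-09
(-1 - (-4))/2^n ≤ 1e-09
3/2^n ≤ 1e-09
2^n ≥ 3000000000
n ≥ log₂(3000000000) = 31.48
n ≥ 32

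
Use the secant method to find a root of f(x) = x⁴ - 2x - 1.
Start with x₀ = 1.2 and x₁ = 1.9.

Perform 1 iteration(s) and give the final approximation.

f(x) = x⁴ - 2x - 1
x₀ = 1.2, x₁ = 1.9

Secant formula: x_{n+1} = x_n - f(x_n)(x_n - x_{n-1})/(f(x_n) - f(x_{n-1}))

Iteration 1:
  f(1.200000) = -1.326400
  f(1.900000) = 8.232100
  x_2 = 1.900000 - 8.232100×(1.900000 - 1.200000)/(8.232100 - (-1.326400))
       = 1.297137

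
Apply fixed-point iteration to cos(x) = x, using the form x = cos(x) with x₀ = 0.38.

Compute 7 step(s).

Equation: cos(x) = x
Fixed-point form: x = cos(x)
x₀ = 0.38

x_1 = g(0.380000) = 0.928665
x_2 = g(0.928665) = 0.598904
x_3 = g(0.598904) = 0.825954
x_4 = g(0.825954) = 0.677856
x_5 = g(0.677856) = 0.778919
x_6 = g(0.778919) = 0.711673
x_7 = g(0.711673) = 0.757270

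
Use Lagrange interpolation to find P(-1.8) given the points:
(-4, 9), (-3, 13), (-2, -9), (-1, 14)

Lagrange interpolation formula:
P(x) = Σ yᵢ × Lᵢ(x)
where Lᵢ(x) = Π_{j≠i} (x - xⱼ)/(xᵢ - xⱼ)

L_0(-1.8) = (-1.8 - (-3))/(-4 - (-3)) × (-1.8 - (-2))/(-4 - (-2)) × (-1.8 - (-1))/(-4 - (-1)) = 0.032000
L_1(-1.8) = (-1.8 - (-4))/(-3 - (-4)) × (-1.8 - (-2))/(-3 - (-2)) × (-1.8 - (-1))/(-3 - (-1)) = -0.176000
L_2(-1.8) = (-1.8 - (-4))/(-2 - (-4)) × (-1.8 - (-3))/(-2 - (-3)) × (-1.8 - (-1))/(-2 - (-1)) = 1.056000
L_3(-1.8) = (-1.8 - (-4))/(-1 - (-4)) × (-1.8 - (-3))/(-1 - (-3)) × (-1.8 - (-2))/(-1 - (-2)) = 0.088000

P(-1.8) = 9×L_0(-1.8) + 13×L_1(-1.8) + (-9)×L_2(-1.8) + 14×L_3(-1.8)
P(-1.8) = -10.272000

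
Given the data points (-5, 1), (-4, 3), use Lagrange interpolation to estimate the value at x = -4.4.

Lagrange interpolation formula:
P(x) = Σ yᵢ × Lᵢ(x)
where Lᵢ(x) = Π_{j≠i} (x - xⱼ)/(xᵢ - xⱼ)

L_0(-4.4) = (-4.4 - (-4))/(-5 - (-4)) = 0.400000
L_1(-4.4) = (-4.4 - (-5))/(-4 - (-5)) = 0.600000

P(-4.4) = 1×L_0(-4.4) + 3×L_1(-4.4)
P(-4.4) = 2.200000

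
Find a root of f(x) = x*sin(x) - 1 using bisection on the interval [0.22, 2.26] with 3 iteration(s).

f(x) = x*sin(x) - 1
Initial interval: [0.22, 2.26]

Iteration 1:
  c_1 = (0.220000 + 2.260000)/2 = 1.240000
  f(c_1) = f(1.240000) = 0.172772
  f(a) × f(c) < 0, new interval: [0.220000, 1.240000]
Iteration 2:
  c_2 = (0.220000 + 1.240000)/2 = 0.730000
  f(c_2) = f(0.730000) = -0.513185
  f(a) × f(c) ≥ 0, new interval: [0.730000, 1.240000]
Iteration 3:
  c_3 = (0.730000 + 1.240000)/2 = 0.985000
  f(c_3) = f(0.985000) = -0.179227
  f(a) × f(c) ≥ 0, new interval: [0.985000, 1.240000]

After 3 iteration(s), the approximation is c_3 = 0.985000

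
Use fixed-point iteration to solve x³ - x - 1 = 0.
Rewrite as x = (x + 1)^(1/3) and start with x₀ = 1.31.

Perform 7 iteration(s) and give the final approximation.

Equation: x³ - x - 1 = 0
Fixed-point form: x = (x + 1)^(1/3)
x₀ = 1.31

x_1 = g(1.310000) = 1.321916
x_2 = g(1.321916) = 1.324186
x_3 = g(1.324186) = 1.324617
x_4 = g(1.324617) = 1.324699
x_5 = g(1.324699) = 1.324714
x_6 = g(1.324714) = 1.324717
x_7 = g(1.324717) = 1.324718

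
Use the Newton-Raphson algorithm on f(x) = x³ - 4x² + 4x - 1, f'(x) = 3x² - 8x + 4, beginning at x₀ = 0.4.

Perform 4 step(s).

f(x) = x³ - 4x² + 4x - 1
f'(x) = 3x² - 8x + 4
x₀ = 0.4

Newton-Raphson formula: x_{n+1} = x_n - f(x_n)/f'(x_n)

Iteration 1:
  f(0.400000) = 0.024000
  f'(0.400000) = 1.280000
  x_1 = 0.400000 - 0.024000/1.280000 = 0.381250
Iteration 2:
  f(0.381250) = -0.000991
  f'(0.381250) = 1.386055
  x_2 = 0.381250 - (-0.000991)/1.386055 = 0.381965
Iteration 3:
  f(0.381965) = -0.000001
  f'(0.381965) = 1.381972
  x_3 = 0.381965 - (-0.000001)/1.381972 = 0.381966
Iteration 4:
  f(0.381966) = 0.000000
  f'(0.381966) = 1.381966
  x_4 = 0.381966 - 0.000000/1.381966 = 0.381966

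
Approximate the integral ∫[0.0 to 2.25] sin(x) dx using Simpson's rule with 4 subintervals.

f(x) = sin(x)
a = 0.0, b = 2.25, n = 4
h = (b - a)/n = 0.562500

Simpson's rule: (h/3)[f(x₀) + 4f(x₁) + 2f(x₂) + ... + f(xₙ)]

x_0 = 0.0000, f(x_0) = 0.000000, coefficient = 1
x_1 = 0.5625, f(x_1) = 0.533303, coefficient = 4
x_2 = 1.1250, f(x_2) = 0.902268, coefficient = 2
x_3 = 1.6875, f(x_3) = 0.993198, coefficient = 4
x_4 = 2.2500, f(x_4) = 0.778073, coefficient = 1

I ≈ (0.562500/3) × 8.688610 = 1.629114
Exact value: 1.628174
Error: 0.000941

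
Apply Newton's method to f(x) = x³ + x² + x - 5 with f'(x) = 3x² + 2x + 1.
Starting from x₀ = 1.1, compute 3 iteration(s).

f(x) = x³ + x² + x - 5
f'(x) = 3x² + 2x + 1
x₀ = 1.1

Newton-Raphson formula: x_{n+1} = x_n - f(x_n)/f'(x_n)

Iteration 1:
  f(1.100000) = -1.359000
  f'(1.100000) = 6.830000
  x_1 = 1.100000 - (-1.359000)/6.830000 = 1.298975
Iteration 2:
  f(1.298975) = 0.178119
  f'(1.298975) = 8.659959
  x_2 = 1.298975 - 0.178119/8.659959 = 1.278407
Iteration 3:
  f(1.278407) = 0.002063
  f'(1.278407) = 8.459787
  x_3 = 1.278407 - 0.002063/8.459787 = 1.278163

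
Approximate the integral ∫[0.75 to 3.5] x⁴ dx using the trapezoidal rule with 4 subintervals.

f(x) = x⁴
a = 0.75, b = 3.5, n = 4
h = (b - a)/n = 0.687500

Trapezoidal rule: (h/2)[f(x₀) + 2f(x₁) + 2f(x₂) + ... + f(xₙ)]

x_0 = 0.7500, f(x_0) = 0.316406, coefficient = 1
x_1 = 1.4375, f(x_1) = 4.270035, coefficient = 2
x_2 = 2.1250, f(x_2) = 20.390869, coefficient = 2
x_3 = 2.8125, f(x_3) = 62.570572, coefficient = 2
x_4 = 3.5000, f(x_4) = 150.062500, coefficient = 1

I ≈ (0.687500/2) × 324.841858 = 111.664389
Exact value: 104.996289
Error: 6.668100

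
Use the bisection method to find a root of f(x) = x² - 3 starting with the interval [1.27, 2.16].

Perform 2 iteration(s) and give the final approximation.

f(x) = x² - 3
Initial interval: [1.27, 2.16]

Iteration 1:
  c_1 = (1.270000 + 2.160000)/2 = 1.715000
  f(c_1) = f(1.715000) = -0.058775
  f(a) × f(c) ≥ 0, new interval: [1.715000, 2.160000]
Iteration 2:
  c_2 = (1.715000 + 2.160000)/2 = 1.937500
  f(c_2) = f(1.937500) = 0.753906
  f(a) × f(c) < 0, new interval: [1.715000, 1.937500]

After 2 iteration(s), the approximation is c_2 = 1.937500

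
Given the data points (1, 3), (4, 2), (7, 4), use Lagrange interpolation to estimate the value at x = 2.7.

Lagrange interpolation formula:
P(x) = Σ yᵢ × Lᵢ(x)
where Lᵢ(x) = Π_{j≠i} (x - xⱼ)/(xᵢ - xⱼ)

L_0(2.7) = (2.7 - 4)/(1 - 4) × (2.7 - 7)/(1 - 7) = 0.310556
L_1(2.7) = (2.7 - 1)/(4 - 1) × (2.7 - 7)/(4 - 7) = 0.812222
L_2(2.7) = (2.7 - 1)/(7 - 1) × (2.7 - 4)/(7 - 4) = -0.122778

P(2.7) = 3×L_0(2.7) + 2×L_1(2.7) + 4×L_2(2.7)
P(2.7) = 2.065000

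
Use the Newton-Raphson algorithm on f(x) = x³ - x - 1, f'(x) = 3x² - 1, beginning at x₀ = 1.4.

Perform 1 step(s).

f(x) = x³ - x - 1
f'(x) = 3x² - 1
x₀ = 1.4

Newton-Raphson formula: x_{n+1} = x_n - f(x_n)/f'(x_n)

Iteration 1:
  f(1.400000) = 0.344000
  f'(1.400000) = 4.880000
  x_1 = 1.400000 - 0.344000/4.880000 = 1.329508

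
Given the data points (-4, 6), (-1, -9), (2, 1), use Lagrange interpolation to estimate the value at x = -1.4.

Lagrange interpolation formula:
P(x) = Σ yᵢ × Lᵢ(x)
where Lᵢ(x) = Π_{j≠i} (x - xⱼ)/(xᵢ - xⱼ)

L_0(-1.4) = (-1.4 - (-1))/(-4 - (-1)) × (-1.4 - 2)/(-4 - 2) = 0.075556
L_1(-1.4) = (-1.4 - (-4))/(-1 - (-4)) × (-1.4 - 2)/(-1 - 2) = 0.982222
L_2(-1.4) = (-1.4 - (-4))/(2 - (-4)) × (-1.4 - (-1))/(2 - (-1)) = -0.057778

P(-1.4) = 6×L_0(-1.4) + (-9)×L_1(-1.4) + 1×L_2(-1.4)
P(-1.4) = -8.444444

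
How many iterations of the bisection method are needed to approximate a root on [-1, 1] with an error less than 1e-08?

We need (b-a)/2^n ≤ 1e-08
(1 - (-1))/2^n ≤ 1e-08
2/2^n ≤ 1e-08
2^n ≥ 200000000
n ≥ log₂(200000000) = 27.58
n ≥ 28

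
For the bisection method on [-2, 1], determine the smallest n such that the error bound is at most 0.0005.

We need (b-a)/2^n ≤ 0.0005
(1 - (-2))/2^n ≤ 0.0005
3/2^n ≤ 0.0005
2^n ≥ 6000
n ≥ log₂(6000) = 12.55
n ≥ 13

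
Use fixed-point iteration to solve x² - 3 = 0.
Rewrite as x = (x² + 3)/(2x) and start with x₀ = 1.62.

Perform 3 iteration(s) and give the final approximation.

Equation: x² - 3 = 0
Fixed-point form: x = (x² + 3)/(2x)
x₀ = 1.62

x_1 = g(1.620000) = 1.735926
x_2 = g(1.735926) = 1.732055
x_3 = g(1.732055) = 1.732051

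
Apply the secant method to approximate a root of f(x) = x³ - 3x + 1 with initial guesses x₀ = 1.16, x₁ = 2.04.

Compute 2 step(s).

f(x) = x³ - 3x + 1
x₀ = 1.16, x₁ = 2.04

Secant formula: x_{n+1} = x_n - f(x_n)(x_n - x_{n-1})/(f(x_n) - f(x_{n-1}))

Iteration 1:
  f(1.160000) = -0.919104
  f(2.040000) = 3.369664
  x_2 = 2.040000 - 3.369664×(2.040000 - 1.160000)/(3.369664 - (-0.919104))
       = 1.348588
Iteration 2:
  f(2.040000) = 3.369664
  f(1.348588) = -0.593100
  x_3 = 1.348588 - (-0.593100)×(1.348588 - 2.040000)/(-0.593100 - 3.369664)
       = 1.452071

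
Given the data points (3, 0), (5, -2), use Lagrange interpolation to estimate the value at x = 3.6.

Lagrange interpolation formula:
P(x) = Σ yᵢ × Lᵢ(x)
where Lᵢ(x) = Π_{j≠i} (x - xⱼ)/(xᵢ - xⱼ)

L_0(3.6) = (3.6 - 5)/(3 - 5) = 0.700000
L_1(3.6) = (3.6 - 3)/(5 - 3) = 0.300000

P(3.6) = 0×L_0(3.6) + (-2)×L_1(3.6)
P(3.6) = -0.600000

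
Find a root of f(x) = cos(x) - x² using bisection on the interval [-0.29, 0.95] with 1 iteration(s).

f(x) = cos(x) - x²
Initial interval: [-0.29, 0.95]

Iteration 1:
  c_1 = (-0.290000 + 0.950000)/2 = 0.330000
  f(c_1) = f(0.330000) = 0.837142
  f(a) × f(c) ≥ 0, new interval: [0.330000, 0.950000]

After 1 iteration(s), the approximation is c_1 = 0.330000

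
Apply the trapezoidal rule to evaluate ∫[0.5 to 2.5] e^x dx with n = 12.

f(x) = e^x
a = 0.5, b = 2.5, n = 12
h = (b - a)/n = 0.166667

Trapezoidal rule: (h/2)[f(x₀) + 2f(x₁) + 2f(x₂) + ... + f(xₙ)]

x_0 = 0.5000, f(x_0) = 1.648721, coefficient = 1
x_1 = 0.6667, f(x_1) = 1.947734, coefficient = 2
x_2 = 0.8333, f(x_2) = 2.300976, coefficient = 2
x_3 = 1.0000, f(x_3) = 2.718282, coefficient = 2
x_4 = 1.1667, f(x_4) = 3.211271, coefficient = 2
x_5 = 1.3333, f(x_5) = 3.793668, coefficient = 2
x_6 = 1.5000, f(x_6) = 4.481689, coefficient = 2
x_7 = 1.6667, f(x_7) = 5.294490, coefficient = 2
x_8 = 1.8333, f(x_8) = 6.254701, coefficient = 2
x_9 = 2.0000, f(x_9) = 7.389056, coefficient = 2
x_10 = 2.1667, f(x_10) = 8.729138, coefficient = 2
x_11 = 2.3333, f(x_11) = 10.312259, coefficient = 2
x_12 = 2.5000, f(x_12) = 12.182494, coefficient = 1

I ≈ (0.166667/2) × 126.697742 = 10.558145
Exact value: 10.533773
Error: 0.024372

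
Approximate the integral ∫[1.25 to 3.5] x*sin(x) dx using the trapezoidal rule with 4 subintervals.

f(x) = x*sin(x)
a = 1.25, b = 3.5, n = 4
h = (b - a)/n = 0.562500

Trapezoidal rule: (h/2)[f(x₀) + 2f(x₁) + 2f(x₂) + ... + f(xₙ)]

x_0 = 1.2500, f(x_0) = 1.186231, coefficient = 1
x_1 = 1.8125, f(x_1) = 1.759814, coefficient = 2
x_2 = 2.3750, f(x_2) = 1.647502, coefficient = 2
x_3 = 2.9375, f(x_3) = 0.595369, coefficient = 2
x_4 = 3.5000, f(x_4) = -1.227741, coefficient = 1

I ≈ (0.562500/2) × 7.963858 = 2.239835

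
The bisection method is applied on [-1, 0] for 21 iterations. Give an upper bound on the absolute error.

Bisection error bound: |error| ≤ (b-a)/2^n
|error| ≤ (0 - (-1))/2^21 = 1/2^21
|error| ≤ 0.0000004768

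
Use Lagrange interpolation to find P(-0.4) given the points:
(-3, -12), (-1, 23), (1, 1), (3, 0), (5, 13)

Lagrange interpolation formula:
P(x) = Σ yᵢ × Lᵢ(x)
where Lᵢ(x) = Π_{j≠i} (x - xⱼ)/(xᵢ - xⱼ)

L_0(-0.4) = (-0.4 - (-1))/(-3 - (-1)) × (-0.4 - 1)/(-3 - 1) × (-0.4 - 3)/(-3 - 3) × (-0.4 - 5)/(-3 - 5) = -0.040163
L_1(-0.4) = (-0.4 - (-3))/(-1 - (-3)) × (-0.4 - 1)/(-1 - 1) × (-0.4 - 3)/(-1 - 3) × (-0.4 - 5)/(-1 - 5) = 0.696150
L_2(-0.4) = (-0.4 - (-3))/(1 - (-3)) × (-0.4 - (-1))/(1 - (-1)) × (-0.4 - 3)/(1 - 3) × (-0.4 - 5)/(1 - 5) = 0.447525
L_3(-0.4) = (-0.4 - (-3))/(3 - (-3)) × (-0.4 - (-1))/(3 - (-1)) × (-0.4 - 1)/(3 - 1) × (-0.4 - 5)/(3 - 5) = -0.122850
L_4(-0.4) = (-0.4 - (-3))/(5 - (-3)) × (-0.4 - (-1))/(5 - (-1)) × (-0.4 - 1)/(5 - 1) × (-0.4 - 3)/(5 - 3) = 0.019338

P(-0.4) = (-12)×L_0(-0.4) + 23×L_1(-0.4) + 1×L_2(-0.4) + 0×L_3(-0.4) + 13×L_4(-0.4)
P(-0.4) = 17.192312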